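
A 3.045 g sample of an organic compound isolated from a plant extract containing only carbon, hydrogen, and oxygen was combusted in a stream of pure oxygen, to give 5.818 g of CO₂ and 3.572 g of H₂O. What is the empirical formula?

C2H6O

mol C = 5.818 g CO₂ ÷ 44.009 g/mol = 0.13220 mol
mol H = 2 × 3.572 g H₂O ÷ 18.015 g/mol = 0.39656 mol
mass O = 3.045 − (1.5879 + 0.39973) = 1.0574 g → mol O = 1.0574 ÷ 15.999 = 0.066092 mol
Divide by the smallest (0.066092 mol): C 2.000, H 6.000, O 1.000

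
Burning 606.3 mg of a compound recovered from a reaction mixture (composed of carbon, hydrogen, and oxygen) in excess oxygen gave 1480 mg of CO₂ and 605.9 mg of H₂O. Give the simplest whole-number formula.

mol C = 1.480 g CO₂ ÷ 44.009 g/mol = 0.033629 mol
mol H = 2 × 0.6059 g H₂O ÷ 18.015 g/mol = 0.067266 mol
mass O = 0.6063 − (0.40392 + 0.067804) = 0.13457 g → mol O = 0.13457 ÷ 15.999 = 0.0084113 mol
Divide by the smallest (0.0084113 mol): C 3.998, H 7.997, O 1.000

C4H8O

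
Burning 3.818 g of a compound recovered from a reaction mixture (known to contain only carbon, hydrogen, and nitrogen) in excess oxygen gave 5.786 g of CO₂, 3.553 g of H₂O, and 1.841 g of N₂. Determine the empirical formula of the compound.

mol C = 5.786 g CO₂ ÷ 44.009 g/mol = 0.13147 mol
mol H = 2 × 3.553 g H₂O ÷ 18.015 g/mol = 0.39445 mol
mol N = 2 × 1.841 g N₂ ÷ 28.014 g/mol = 0.13143 mol
Divide by the smallest (0.13143 mol): C 1.000, H 3.001, N 1.000

CH3N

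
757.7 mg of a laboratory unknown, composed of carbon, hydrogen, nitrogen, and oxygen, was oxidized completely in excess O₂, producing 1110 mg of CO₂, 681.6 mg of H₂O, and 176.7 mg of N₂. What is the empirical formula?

mol C = 1.110 g CO₂ ÷ 44.009 g/mol = 0.025222 mol
mol H = 2 × 0.6816 g H₂O ÷ 18.015 g/mol = 0.075670 mol
mol N = 2 × 0.1767 g N₂ ÷ 28.014 g/mol = 0.012615 mol
mass O = 0.7577 − (0.30294 + 0.076276 + 0.17670) = 0.20178 g → mol O = 0.20178 ÷ 15.999 = 0.012612 mol
Divide by the smallest (0.012612 mol): C 2.000, H 6.000, N 1.000, O 1.000

C2H6NO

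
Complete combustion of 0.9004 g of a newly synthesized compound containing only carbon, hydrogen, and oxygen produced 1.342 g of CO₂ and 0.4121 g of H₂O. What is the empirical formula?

C2H3O2

mol C = 1.342 g CO₂ ÷ 44.009 g/mol = 0.030494 mol
mol H = 2 × 0.4121 g H₂O ÷ 18.015 g/mol = 0.045751 mol
mass O = 0.9004 − (0.36626 + 0.046117) = 0.48802 g → mol O = 0.48802 ÷ 15.999 = 0.030503 mol
Divide by the smallest (0.030494 mol): C 1.000, H 1.500, O 1.000
Multiplying each by 2 gives whole numbers: C 2.00, H 3.00, O 2.00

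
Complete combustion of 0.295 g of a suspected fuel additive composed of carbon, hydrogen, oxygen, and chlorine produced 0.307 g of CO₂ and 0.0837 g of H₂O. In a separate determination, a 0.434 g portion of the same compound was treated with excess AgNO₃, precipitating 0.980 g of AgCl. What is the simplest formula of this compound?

C3H4Cl2O

mol C = 0.307 g CO₂ ÷ 44.009 g/mol = 0.006976 mol
mol H = 2 × 0.0837 g H₂O ÷ 18.015 g/mol = 0.009292 mol
From the AgCl data: mol Cl per gram of compound = (0.980 ÷ 143.318) ÷ 0.434 = 0.01576 mol/g, so in the 0.295 g combustion sample mol Cl = 0.004648 mol
mass O = 0.295 − (0.08379 + 0.009367 + 0.1648) = 0.03708 g → mol O = 0.03708 ÷ 15.999 = 0.002318 mol
Divide by the smallest (0.002318 mol): C 3.010, H 4.010, Cl 2.006, O 1.000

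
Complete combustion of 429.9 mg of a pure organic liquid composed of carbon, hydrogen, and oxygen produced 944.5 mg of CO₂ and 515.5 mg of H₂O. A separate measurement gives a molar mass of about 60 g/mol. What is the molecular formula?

C3H8O

mol C = 0.9445 g CO₂ ÷ 44.009 g/mol = 0.021462 mol
mol H = 2 × 0.5155 g H₂O ÷ 18.015 g/mol = 0.057230 mol
mass O = 0.4299 − (0.25777 + 0.057688) = 0.11444 g → mol O = 0.11444 ÷ 15.999 = 0.0071528 mol
Divide by the smallest (0.0071528 mol): C 3.000, H 8.001, O 1.000
Empirical formula: C3H8O
Empirical-formula mass = 60.10 g/mol; 60 ÷ 60.10 ≈ 1, so the molecular formula is C3H8O.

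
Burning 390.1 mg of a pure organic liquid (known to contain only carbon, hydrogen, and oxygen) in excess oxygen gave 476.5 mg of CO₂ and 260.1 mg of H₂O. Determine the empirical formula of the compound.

mol C = 0.4765 g CO₂ ÷ 44.009 g/mol = 0.010827 mol
mol H = 2 × 0.2601 g H₂O ÷ 18.015 g/mol = 0.028876 mol
mass O = 0.3901 − (0.13005 + 0.029107) = 0.23095 g → mol O = 0.23095 ÷ 15.999 = 0.014435 mol
Divide by the smallest (0.010827 mol): C 1.000, H 2.667, O 1.333
Multiplying each by 3 gives whole numbers: C 3.00, H 8.00, O 4.00

C3H8O4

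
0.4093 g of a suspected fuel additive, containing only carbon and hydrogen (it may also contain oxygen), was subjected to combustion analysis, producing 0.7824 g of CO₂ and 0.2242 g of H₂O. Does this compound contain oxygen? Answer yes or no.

mol C = 0.7824 g CO₂ ÷ 44.009 g/mol = 0.017778 mol
mol H = 2 × 0.2242 g H₂O ÷ 18.015 g/mol = 0.024890 mol
C and H account for only 0.23862 g of the 0.4093 g sample; the remaining 0.17068 g must be oxygen.

yes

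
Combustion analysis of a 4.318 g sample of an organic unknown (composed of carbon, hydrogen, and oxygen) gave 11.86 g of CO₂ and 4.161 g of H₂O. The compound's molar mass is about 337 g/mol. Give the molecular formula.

C21H36O3

mol C = 11.86 g CO₂ ÷ 44.009 g/mol = 0.26949 mol
mol H = 2 × 4.161 g H₂O ÷ 18.015 g/mol = 0.46195 mol
mass O = 4.318 − (3.2368 + 0.46564) = 0.61551 g → mol O = 0.61551 ÷ 15.999 = 0.038472 mol
Divide by the smallest (0.038472 mol): C 7.005, H 12.008, O 1.000
Empirical formula: C7H12O
Empirical-formula mass = 112.17 g/mol; 337 ÷ 112.17 ≈ 3, so the molecular formula is C21H36O3.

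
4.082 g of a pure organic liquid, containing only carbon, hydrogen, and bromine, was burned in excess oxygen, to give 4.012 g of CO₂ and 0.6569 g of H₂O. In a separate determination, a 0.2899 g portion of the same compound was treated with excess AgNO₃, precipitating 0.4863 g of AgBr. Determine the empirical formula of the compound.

mol C = 4.012 g CO₂ ÷ 44.009 g/mol = 0.091163 mol
mol H = 2 × 0.6569 g H₂O ÷ 18.015 g/mol = 0.072928 mol
From the AgBr data: mol Br per gram of compound = (0.4863 ÷ 187.772) ÷ 0.2899 = 0.0089336 mol/g, so in the 4.082 g combustion sample mol Br = 0.036467 mol
Divide by the smallest (0.036467 mol): C 2.500, H 2.000, Br 1.000
Multiplying each by 2 gives whole numbers: C 5.00, H 4.00, Br 2.00

C5H4Br2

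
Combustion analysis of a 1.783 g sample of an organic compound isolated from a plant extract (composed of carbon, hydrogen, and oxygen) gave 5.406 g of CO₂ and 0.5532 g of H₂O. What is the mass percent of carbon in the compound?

82.75%

mol C = 5.406 g CO₂ ÷ 44.009 g/mol = 0.12284 mol
mol H = 2 × 0.5532 g H₂O ÷ 18.015 g/mol = 0.061415 mol
mass O = 1.783 − (1.4754 + 0.061907) = 0.24568 g → mol O = 0.24568 ÷ 15.999 = 0.015356 mol
mass % C = 1.4754 g ÷ 1.783 g × 100%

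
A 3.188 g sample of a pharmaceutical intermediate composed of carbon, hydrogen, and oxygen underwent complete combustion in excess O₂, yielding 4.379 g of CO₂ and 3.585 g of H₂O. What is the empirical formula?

mol C = 4.379 g CO₂ ÷ 44.009 g/mol = 0.099502 mol
mol H = 2 × 3.585 g H₂O ÷ 18.015 g/mol = 0.39800 mol
mass O = 3.188 − (1.1951 + 0.40119) = 1.5917 g → mol O = 1.5917 ÷ 15.999 = 0.099487 mol
Divide by the smallest (0.099487 mol): C 1.000, H 4.001, O 1.000

CH4O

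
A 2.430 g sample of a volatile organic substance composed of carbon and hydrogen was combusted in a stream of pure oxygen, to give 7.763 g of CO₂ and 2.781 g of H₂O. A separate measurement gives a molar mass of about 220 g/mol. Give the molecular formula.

mol C = 7.763 g CO₂ ÷ 44.009 g/mol = 0.17640 mol
mol H = 2 × 2.781 g H₂O ÷ 18.015 g/mol = 0.30874 mol
Divide by the smallest (0.17640 mol): C 1.000, H 1.750
Multiplying each by 4 gives whole numbers: C 4.00, H 7.00
Empirical formula: C4H7
Empirical-formula mass = 55.10 g/mol; 220 ÷ 55.10 ≈ 4, so the molecular formula is C16H28.

C16H28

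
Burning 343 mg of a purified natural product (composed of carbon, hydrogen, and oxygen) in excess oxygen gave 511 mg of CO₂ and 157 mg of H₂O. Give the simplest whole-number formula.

C2H3O2

mol C = 0.511 g CO₂ ÷ 44.009 g/mol = 0.01161 mol
mol H = 2 × 0.157 g H₂O ÷ 18.015 g/mol = 0.01743 mol
mass O = 0.343 − (0.1395 + 0.01757) = 0.1860 g → mol O = 0.1860 ÷ 15.999 = 0.01162 mol
Divide by the smallest (0.01161 mol): C 1.000, H 1.501, O 1.001
Multiplying each by 2 gives whole numbers: C 2.00, H 3.00, O 2.00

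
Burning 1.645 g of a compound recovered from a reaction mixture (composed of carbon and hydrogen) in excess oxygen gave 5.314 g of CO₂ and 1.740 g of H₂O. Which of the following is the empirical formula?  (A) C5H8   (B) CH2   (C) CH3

(A) C5H8

mol C = 5.314 g CO₂ ÷ 44.009 g/mol = 0.12075 mol
mol H = 2 × 1.740 g H₂O ÷ 18.015 g/mol = 0.19317 mol
Divide by the smallest (0.12075 mol): C 1.000, H 1.600
Multiplying each by 5 gives whole numbers: C 5.00, H 8.00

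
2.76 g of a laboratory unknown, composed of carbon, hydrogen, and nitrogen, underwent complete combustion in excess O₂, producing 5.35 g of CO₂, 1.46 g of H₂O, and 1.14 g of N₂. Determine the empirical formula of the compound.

mol C = 5.35 g CO₂ ÷ 44.009 g/mol = 0.1216 mol
mol H = 2 × 1.46 g H₂O ÷ 18.015 g/mol = 0.1621 mol
mol N = 2 × 1.14 g N₂ ÷ 28.014 g/mol = 0.08139 mol
Divide by the smallest (0.08139 mol): C 1.494, H 1.992, N 1.000
Multiplying each by 2 gives whole numbers: C 2.99, H 3.98, N 2.00

C3H4N2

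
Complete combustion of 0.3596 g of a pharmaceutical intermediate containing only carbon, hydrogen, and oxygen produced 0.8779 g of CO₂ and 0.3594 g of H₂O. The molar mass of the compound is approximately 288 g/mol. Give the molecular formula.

mol C = 0.8779 g CO₂ ÷ 44.009 g/mol = 0.019948 mol
mol H = 2 × 0.3594 g H₂O ÷ 18.015 g/mol = 0.039900 mol
mass O = 0.3596 − (0.23960 + 0.040219) = 0.079783 g → mol O = 0.079783 ÷ 15.999 = 0.0049867 mol
Divide by the smallest (0.0049867 mol): C 4.000, H 8.001, O 1.000
Empirical formula: C4H8O
Empirical-formula mass = 72.11 g/mol; 288 ÷ 72.11 ≈ 4, so the molecular formula is C16H32O4.

C16H32O4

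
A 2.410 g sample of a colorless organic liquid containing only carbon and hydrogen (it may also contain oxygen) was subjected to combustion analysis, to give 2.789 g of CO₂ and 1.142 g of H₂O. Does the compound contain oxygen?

mol C = 2.789 g CO₂ ÷ 44.009 g/mol = 0.063373 mol
mol H = 2 × 1.142 g H₂O ÷ 18.015 g/mol = 0.12678 mol
C and H account for only 0.88898 g of the 2.410 g sample; the remaining 1.5210 g must be oxygen.

yes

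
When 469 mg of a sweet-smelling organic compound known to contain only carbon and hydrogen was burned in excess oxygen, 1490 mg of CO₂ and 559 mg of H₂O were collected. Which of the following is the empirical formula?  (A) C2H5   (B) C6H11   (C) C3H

mol C = 1.49 g CO₂ ÷ 44.009 g/mol = 0.03386 mol
mol H = 2 × 0.559 g H₂O ÷ 18.015 g/mol = 0.06206 mol
Divide by the smallest (0.03386 mol): C 1.000, H 1.833
Multiplying each by 6 gives whole numbers: C 6.00, H 11.00

(B) C6H11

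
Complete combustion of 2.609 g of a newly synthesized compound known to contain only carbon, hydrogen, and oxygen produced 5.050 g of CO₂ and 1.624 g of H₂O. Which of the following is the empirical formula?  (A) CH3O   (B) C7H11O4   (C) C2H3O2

mol C = 5.050 g CO₂ ÷ 44.009 g/mol = 0.11475 mol
mol H = 2 × 1.624 g H₂O ÷ 18.015 g/mol = 0.18029 mol
mass O = 2.609 − (1.3783 + 0.18174) = 1.0490 g → mol O = 1.0490 ÷ 15.999 = 0.065567 mol
Divide by the smallest (0.065567 mol): C 1.750, H 2.750, O 1.000
Multiplying each by 4 gives whole numbers: C 7.00, H 11.00, O 4.00

(B) C7H11O4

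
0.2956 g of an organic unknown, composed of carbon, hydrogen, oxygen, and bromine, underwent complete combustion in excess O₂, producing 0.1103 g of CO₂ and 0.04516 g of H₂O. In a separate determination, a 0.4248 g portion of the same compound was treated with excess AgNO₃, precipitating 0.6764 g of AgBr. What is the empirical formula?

mol C = 0.1103 g CO₂ ÷ 44.009 g/mol = 0.0025063 mol
mol H = 2 × 0.04516 g H₂O ÷ 18.015 g/mol = 0.0050136 mol
From the AgBr data: mol Br per gram of compound = (0.6764 ÷ 187.772) ÷ 0.4248 = 0.0084799 mol/g, so in the 0.2956 g combustion sample mol Br = 0.0025066 mol
mass O = 0.2956 − (0.030103 + 0.0050537 + 0.20029) = 0.060152 g → mol O = 0.060152 ÷ 15.999 = 0.0037597 mol
Divide by the smallest (0.0025063 mol): C 1.000, H 2.000, Br 1.000, O 1.500
Multiplying each by 2 gives whole numbers: C 2.00, H 4.00, Br 2.00, O 3.00

C2H4Br2O3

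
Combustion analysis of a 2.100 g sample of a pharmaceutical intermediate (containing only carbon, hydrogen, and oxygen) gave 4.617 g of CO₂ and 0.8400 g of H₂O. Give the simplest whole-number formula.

mol C = 4.617 g CO₂ ÷ 44.009 g/mol = 0.10491 mol
mol H = 2 × 0.8400 g H₂O ÷ 18.015 g/mol = 0.093256 mol
mass O = 2.100 − (1.2601 + 0.094002) = 0.74592 g → mol O = 0.74592 ÷ 15.999 = 0.046623 mol
Divide by the smallest (0.046623 mol): C 2.250, H 2.000, O 1.000
Multiplying each by 4 gives whole numbers: C 9.00, H 8.00, O 4.00

C9H8O4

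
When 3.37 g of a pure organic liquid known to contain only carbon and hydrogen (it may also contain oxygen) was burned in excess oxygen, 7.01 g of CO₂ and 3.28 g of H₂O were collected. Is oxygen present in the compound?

mol C = 7.01 g CO₂ ÷ 44.009 g/mol = 0.1593 mol
mol H = 2 × 3.28 g H₂O ÷ 18.015 g/mol = 0.3641 mol
C and H account for only 2.280 g of the 3.37 g sample; the remaining 1.090 g must be oxygen.

yes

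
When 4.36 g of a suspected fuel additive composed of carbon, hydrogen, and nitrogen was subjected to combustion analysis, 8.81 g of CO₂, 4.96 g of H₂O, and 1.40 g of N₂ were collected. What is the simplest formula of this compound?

C4H11N2

mol C = 8.81 g CO₂ ÷ 44.009 g/mol = 0.2002 mol
mol H = 2 × 4.96 g H₂O ÷ 18.015 g/mol = 0.5507 mol
mol N = 2 × 1.40 g N₂ ÷ 28.014 g/mol = 0.09995 mol
Divide by the smallest (0.09995 mol): C 2.003, H 5.509, N 1.000
Multiplying each by 2 gives whole numbers: C 4.01, H 11.02, N 2.00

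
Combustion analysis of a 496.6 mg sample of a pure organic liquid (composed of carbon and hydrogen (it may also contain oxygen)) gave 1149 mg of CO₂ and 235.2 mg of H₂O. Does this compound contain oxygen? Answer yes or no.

mol C = 1.149 g CO₂ ÷ 44.009 g/mol = 0.026108 mol
mol H = 2 × 0.2352 g H₂O ÷ 18.015 g/mol = 0.026112 mol
C and H account for only 0.33991 g of the 0.4966 g sample; the remaining 0.15669 g must be oxygen.

yes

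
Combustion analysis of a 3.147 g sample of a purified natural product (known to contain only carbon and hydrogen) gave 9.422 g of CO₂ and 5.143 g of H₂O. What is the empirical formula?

mol C = 9.422 g CO₂ ÷ 44.009 g/mol = 0.21409 mol
mol H = 2 × 5.143 g H₂O ÷ 18.015 g/mol = 0.57097 mol
Divide by the smallest (0.21409 mol): C 1.000, H 2.667
Multiplying each by 3 gives whole numbers: C 3.00, H 8.00

C3H8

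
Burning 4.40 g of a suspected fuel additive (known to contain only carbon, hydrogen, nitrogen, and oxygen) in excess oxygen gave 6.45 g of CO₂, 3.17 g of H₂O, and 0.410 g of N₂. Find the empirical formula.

C5H12NO4

mol C = 6.45 g CO₂ ÷ 44.009 g/mol = 0.1466 mol
mol H = 2 × 3.17 g H₂O ÷ 18.015 g/mol = 0.3519 mol
mol N = 2 × 0.410 g N₂ ÷ 28.014 g/mol = 0.02927 mol
mass O = 4.40 − (1.760 + 0.3547 + 0.4100) = 1.875 g → mol O = 1.875 ÷ 15.999 = 0.1172 mol
Divide by the smallest (0.02927 mol): C 5.007, H 12.023, N 1.000, O 4.004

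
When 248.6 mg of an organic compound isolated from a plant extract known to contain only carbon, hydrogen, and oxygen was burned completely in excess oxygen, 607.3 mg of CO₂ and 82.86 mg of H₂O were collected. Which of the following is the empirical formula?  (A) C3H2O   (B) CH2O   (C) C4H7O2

mol C = 0.6073 g CO₂ ÷ 44.009 g/mol = 0.013799 mol
mol H = 2 × 0.08286 g H₂O ÷ 18.015 g/mol = 0.0091990 mol
mass O = 0.2486 − (0.16575 + 0.0092726) = 0.073582 g → mol O = 0.073582 ÷ 15.999 = 0.0045992 mol
Divide by the smallest (0.0045992 mol): C 3.000, H 2.000, O 1.000

(A) C3H2O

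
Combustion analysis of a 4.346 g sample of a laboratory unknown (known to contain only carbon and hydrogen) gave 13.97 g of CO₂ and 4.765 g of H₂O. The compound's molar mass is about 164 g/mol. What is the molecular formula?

C12H20

mol C = 13.97 g CO₂ ÷ 44.009 g/mol = 0.31744 mol
mol H = 2 × 4.765 g H₂O ÷ 18.015 g/mol = 0.52900 mol
Divide by the smallest (0.31744 mol): C 1.000, H 1.666
Multiplying each by 3 gives whole numbers: C 3.00, H 5.00
Empirical formula: C3H5
Empirical-formula mass = 41.07 g/mol; 164 ÷ 41.07 ≈ 4, so the molecular formula is C12H20.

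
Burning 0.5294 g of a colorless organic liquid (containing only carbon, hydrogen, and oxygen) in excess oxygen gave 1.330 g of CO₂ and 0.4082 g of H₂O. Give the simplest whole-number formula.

C4H6O

mol C = 1.330 g CO₂ ÷ 44.009 g/mol = 0.030221 mol
mol H = 2 × 0.4082 g H₂O ÷ 18.015 g/mol = 0.045318 mol
mass O = 0.5294 − (0.36299 + 0.045680) = 0.12073 g → mol O = 0.12073 ÷ 15.999 = 0.0075464 mol
Divide by the smallest (0.0075464 mol): C 4.005, H 6.005, O 1.000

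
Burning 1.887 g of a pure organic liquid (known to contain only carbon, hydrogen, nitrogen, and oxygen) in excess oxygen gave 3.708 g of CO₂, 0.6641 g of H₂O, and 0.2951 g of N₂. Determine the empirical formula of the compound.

C8H7N2O3

mol C = 3.708 g CO₂ ÷ 44.009 g/mol = 0.084255 mol
mol H = 2 × 0.6641 g H₂O ÷ 18.015 g/mol = 0.073727 mol
mol N = 2 × 0.2951 g N₂ ÷ 28.014 g/mol = 0.021068 mol
mass O = 1.887 − (1.0120 + 0.074317 + 0.29510) = 0.50559 g → mol O = 0.50559 ÷ 15.999 = 0.031601 mol
Divide by the smallest (0.021068 mol): C 3.999, H 3.499, N 1.000, O 1.500
Multiplying each by 2 gives whole numbers: C 8.00, H 7.00, N 2.00, O 3.00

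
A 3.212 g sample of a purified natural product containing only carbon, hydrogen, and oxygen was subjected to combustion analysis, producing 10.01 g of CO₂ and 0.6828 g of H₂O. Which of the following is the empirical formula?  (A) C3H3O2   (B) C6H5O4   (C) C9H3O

mol C = 10.01 g CO₂ ÷ 44.009 g/mol = 0.22745 mol
mol H = 2 × 0.6828 g H₂O ÷ 18.015 g/mol = 0.075803 mol
mass O = 3.212 − (2.7319 + 0.076410) = 0.40365 g → mol O = 0.40365 ÷ 15.999 = 0.025229 mol
Divide by the smallest (0.025229 mol): C 9.015, H 3.005, O 1.000

(C) C9H3O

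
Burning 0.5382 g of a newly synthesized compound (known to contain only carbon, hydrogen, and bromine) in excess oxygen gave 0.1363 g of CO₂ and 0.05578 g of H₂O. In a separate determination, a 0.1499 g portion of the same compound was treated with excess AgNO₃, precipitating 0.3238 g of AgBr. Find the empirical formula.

CH2Br2

mol C = 0.1363 g CO₂ ÷ 44.009 g/mol = 0.0030971 mol
mol H = 2 × 0.05578 g H₂O ÷ 18.015 g/mol = 0.0061926 mol
From the AgBr data: mol Br per gram of compound = (0.3238 ÷ 187.772) ÷ 0.1499 = 0.011504 mol/g, so in the 0.5382 g combustion sample mol Br = 0.0061914 mol
Divide by the smallest (0.0030971 mol): C 1.000, H 1.999, Br 1.999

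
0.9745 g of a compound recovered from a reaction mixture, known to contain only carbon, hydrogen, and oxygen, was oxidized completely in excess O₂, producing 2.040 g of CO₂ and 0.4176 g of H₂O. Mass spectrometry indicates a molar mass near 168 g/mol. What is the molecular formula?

C8H8O4

mol C = 2.040 g CO₂ ÷ 44.009 g/mol = 0.046354 mol
mol H = 2 × 0.4176 g H₂O ÷ 18.015 g/mol = 0.046361 mol
mass O = 0.9745 − (0.55676 + 0.046732) = 0.37101 g → mol O = 0.37101 ÷ 15.999 = 0.023189 mol
Divide by the smallest (0.023189 mol): C 1.999, H 1.999, O 1.000
Empirical formula: C2H2O
Empirical-formula mass = 42.04 g/mol; 168 ÷ 42.04 ≈ 4, so the molecular formula is C8H8O4.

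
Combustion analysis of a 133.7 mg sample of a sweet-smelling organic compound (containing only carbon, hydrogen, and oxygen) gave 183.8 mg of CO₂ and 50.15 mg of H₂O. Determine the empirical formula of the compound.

mol C = 0.1838 g CO₂ ÷ 44.009 g/mol = 0.0041764 mol
mol H = 2 × 0.05015 g H₂O ÷ 18.015 g/mol = 0.0055676 mol
mass O = 0.1337 − (0.050163 + 0.0056121) = 0.077925 g → mol O = 0.077925 ÷ 15.999 = 0.0048706 mol
Divide by the smallest (0.0041764 mol): C 1.000, H 1.333, O 1.166
Multiplying each by 6 gives whole numbers: C 6.00, H 8.00, O 7.00

C6H8O7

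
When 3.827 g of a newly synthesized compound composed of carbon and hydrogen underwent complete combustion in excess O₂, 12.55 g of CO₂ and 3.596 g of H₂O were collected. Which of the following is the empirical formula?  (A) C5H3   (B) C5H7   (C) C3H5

mol C = 12.55 g CO₂ ÷ 44.009 g/mol = 0.28517 mol
mol H = 2 × 3.596 g H₂O ÷ 18.015 g/mol = 0.39922 mol
Divide by the smallest (0.28517 mol): C 1.000, H 1.400
Multiplying each by 5 gives whole numbers: C 5.00, H 7.00

(B) C5H7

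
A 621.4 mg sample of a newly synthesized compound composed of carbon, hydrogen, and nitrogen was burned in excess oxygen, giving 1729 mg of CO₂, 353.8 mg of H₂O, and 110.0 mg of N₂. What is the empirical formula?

C5H5N

mol C = 1.729 g CO₂ ÷ 44.009 g/mol = 0.039287 mol
mol H = 2 × 0.3538 g H₂O ÷ 18.015 g/mol = 0.039278 mol
mol N = 2 × 0.1100 g N₂ ÷ 28.014 g/mol = 0.0078532 mol
Divide by the smallest (0.0078532 mol): C 5.003, H 5.002, N 1.000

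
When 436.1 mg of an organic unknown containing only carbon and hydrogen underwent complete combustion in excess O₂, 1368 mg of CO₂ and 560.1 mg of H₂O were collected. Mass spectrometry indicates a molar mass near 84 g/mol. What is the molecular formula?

mol C = 1.368 g CO₂ ÷ 44.009 g/mol = 0.031085 mol
mol H = 2 × 0.5601 g H₂O ÷ 18.015 g/mol = 0.062182 mol
Divide by the smallest (0.031085 mol): C 1.000, H 2.000
Empirical formula: CH2
Empirical-formula mass = 14.03 g/mol; 84 ÷ 14.03 ≈ 6, so the molecular formula is C6H12.

C6H12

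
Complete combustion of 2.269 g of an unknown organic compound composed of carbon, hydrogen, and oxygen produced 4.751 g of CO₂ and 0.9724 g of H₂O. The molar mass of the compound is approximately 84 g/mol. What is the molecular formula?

C4H4O2

mol C = 4.751 g CO₂ ÷ 44.009 g/mol = 0.10796 mol
mol H = 2 × 0.9724 g H₂O ÷ 18.015 g/mol = 0.10795 mol
mass O = 2.269 − (1.2966 + 0.10882) = 0.86353 g → mol O = 0.86353 ÷ 15.999 = 0.053974 mol
Divide by the smallest (0.053974 mol): C 2.000, H 2.000, O 1.000
Empirical formula: C2H2O
Empirical-formula mass = 42.04 g/mol; 84 ÷ 42.04 ≈ 2, so the molecular formula is C4H4O2.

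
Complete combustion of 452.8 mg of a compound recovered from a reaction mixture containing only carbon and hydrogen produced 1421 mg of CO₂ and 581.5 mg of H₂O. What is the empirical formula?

CH2

mol C = 1.421 g CO₂ ÷ 44.009 g/mol = 0.032289 mol
mol H = 2 × 0.5815 g H₂O ÷ 18.015 g/mol = 0.064557 mol
Divide by the smallest (0.032289 mol): C 1.000, H 1.999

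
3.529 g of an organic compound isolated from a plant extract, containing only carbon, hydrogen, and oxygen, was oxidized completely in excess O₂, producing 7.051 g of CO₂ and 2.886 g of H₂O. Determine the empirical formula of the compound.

C2H4O

mol C = 7.051 g CO₂ ÷ 44.009 g/mol = 0.16022 mol
mol H = 2 × 2.886 g H₂O ÷ 18.015 g/mol = 0.32040 mol
mass O = 3.529 − (1.9244 + 0.32296) = 1.2817 g → mol O = 1.2817 ÷ 15.999 = 0.080109 mol
Divide by the smallest (0.080109 mol): C 2.000, H 4.000, O 1.000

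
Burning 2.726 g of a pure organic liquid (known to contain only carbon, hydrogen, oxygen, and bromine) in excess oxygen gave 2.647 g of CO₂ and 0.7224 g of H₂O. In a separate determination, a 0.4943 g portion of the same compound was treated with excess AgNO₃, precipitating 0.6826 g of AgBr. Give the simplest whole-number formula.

mol C = 2.647 g CO₂ ÷ 44.009 g/mol = 0.060147 mol
mol H = 2 × 0.7224 g H₂O ÷ 18.015 g/mol = 0.080200 mol
From the AgBr data: mol Br per gram of compound = (0.6826 ÷ 187.772) ÷ 0.4943 = 0.0073544 mol/g, so in the 2.726 g combustion sample mol Br = 0.020048 mol
mass O = 2.726 − (0.72242 + 0.080841 + 1.6019) = 0.32082 g → mol O = 0.32082 ÷ 15.999 = 0.020053 mol
Divide by the smallest (0.020048 mol): C 3.000, H 4.000, Br 1.000, O 1.000

C3H4BrO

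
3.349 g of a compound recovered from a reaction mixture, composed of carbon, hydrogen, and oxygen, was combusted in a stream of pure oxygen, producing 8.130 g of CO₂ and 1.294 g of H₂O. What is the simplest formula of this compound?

mol C = 8.130 g CO₂ ÷ 44.009 g/mol = 0.18473 mol
mol H = 2 × 1.294 g H₂O ÷ 18.015 g/mol = 0.14366 mol
mass O = 3.349 − (2.2189 + 0.14481) = 0.98534 g → mol O = 0.98534 ÷ 15.999 = 0.061588 mol
Divide by the smallest (0.061588 mol): C 3.000, H 2.333, O 1.000
Multiplying each by 3 gives whole numbers: C 9.00, H 7.00, O 3.00

C9H7O3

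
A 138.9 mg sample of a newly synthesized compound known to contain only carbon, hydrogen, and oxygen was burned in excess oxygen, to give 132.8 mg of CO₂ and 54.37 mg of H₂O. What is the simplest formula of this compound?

CH2O2

mol C = 0.1328 g CO₂ ÷ 44.009 g/mol = 0.0030176 mol
mol H = 2 × 0.05437 g H₂O ÷ 18.015 g/mol = 0.0060361 mol
mass O = 0.1389 − (0.036244 + 0.0060844) = 0.096572 g → mol O = 0.096572 ÷ 15.999 = 0.0060361 mol
Divide by the smallest (0.0030176 mol): C 1.000, H 2.000, O 2.000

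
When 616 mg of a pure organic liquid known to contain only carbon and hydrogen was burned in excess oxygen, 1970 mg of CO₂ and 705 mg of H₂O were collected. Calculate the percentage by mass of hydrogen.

mol C = 1.97 g CO₂ ÷ 44.009 g/mol = 0.04476 mol
mol H = 2 × 0.705 g H₂O ÷ 18.015 g/mol = 0.07827 mol
mass % H = 0.07889 g ÷ 0.616 g × 100%

12.8%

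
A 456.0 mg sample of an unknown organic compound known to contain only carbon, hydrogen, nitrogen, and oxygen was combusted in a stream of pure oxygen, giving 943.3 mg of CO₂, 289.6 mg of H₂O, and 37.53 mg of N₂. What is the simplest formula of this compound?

C8H12NO3

mol C = 0.9433 g CO₂ ÷ 44.009 g/mol = 0.021434 mol
mol H = 2 × 0.2896 g H₂O ÷ 18.015 g/mol = 0.032151 mol
mol N = 2 × 0.03753 g N₂ ÷ 28.014 g/mol = 0.0026794 mol
mass O = 0.4560 − (0.25745 + 0.032408 + 0.037530) = 0.12862 g → mol O = 0.12862 ÷ 15.999 = 0.0080389 mol
Divide by the smallest (0.0026794 mol): C 8.000, H 11.999, N 1.000, O 3.000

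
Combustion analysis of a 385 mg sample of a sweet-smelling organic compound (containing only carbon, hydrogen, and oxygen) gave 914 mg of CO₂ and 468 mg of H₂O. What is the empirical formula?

C4H10O

mol C = 0.914 g CO₂ ÷ 44.009 g/mol = 0.02077 mol
mol H = 2 × 0.468 g H₂O ÷ 18.015 g/mol = 0.05196 mol
mass O = 0.385 − (0.2495 + 0.05237) = 0.08318 g → mol O = 0.08318 ÷ 15.999 = 0.005199 mol
Divide by the smallest (0.005199 mol): C 3.995, H 9.994, O 1.000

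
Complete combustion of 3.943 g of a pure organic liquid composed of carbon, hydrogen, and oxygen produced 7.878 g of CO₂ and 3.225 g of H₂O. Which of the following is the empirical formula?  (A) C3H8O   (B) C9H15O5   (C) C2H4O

(C) C2H4O

mol C = 7.878 g CO₂ ÷ 44.009 g/mol = 0.17901 mol
mol H = 2 × 3.225 g H₂O ÷ 18.015 g/mol = 0.35803 mol
mass O = 3.943 − (2.1501 + 0.36090) = 1.4320 g → mol O = 1.4320 ÷ 15.999 = 0.089507 mol
Divide by the smallest (0.089507 mol): C 2.000, H 4.000, O 1.000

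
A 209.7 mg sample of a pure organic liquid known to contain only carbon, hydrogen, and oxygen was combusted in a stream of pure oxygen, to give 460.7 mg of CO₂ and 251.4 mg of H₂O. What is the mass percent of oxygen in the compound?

26.62%

mol C = 0.4607 g CO₂ ÷ 44.009 g/mol = 0.010468 mol
mol H = 2 × 0.2514 g H₂O ÷ 18.015 g/mol = 0.027910 mol
mass O = 0.2097 − (0.12573 + 0.028133) = 0.055832 g → mol O = 0.055832 ÷ 15.999 = 0.0034897 mol
mass % O = 0.055832 g ÷ 0.2097 g × 100%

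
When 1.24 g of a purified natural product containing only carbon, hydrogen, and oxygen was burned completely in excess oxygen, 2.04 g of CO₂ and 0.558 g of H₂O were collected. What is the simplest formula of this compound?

mol C = 2.04 g CO₂ ÷ 44.009 g/mol = 0.04635 mol
mol H = 2 × 0.558 g H₂O ÷ 18.015 g/mol = 0.06195 mol
mass O = 1.24 − (0.5568 + 0.06244) = 0.6208 g → mol O = 0.6208 ÷ 15.999 = 0.03880 mol
Divide by the smallest (0.03880 mol): C 1.195, H 1.597, O 1.000
Multiplying each by 5 gives whole numbers: C 5.97, H 7.98, O 5.00

C6H8O5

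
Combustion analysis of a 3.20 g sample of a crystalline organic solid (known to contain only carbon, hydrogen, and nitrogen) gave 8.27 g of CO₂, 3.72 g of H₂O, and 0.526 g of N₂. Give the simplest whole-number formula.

mol C = 8.27 g CO₂ ÷ 44.009 g/mol = 0.1879 mol
mol H = 2 × 3.72 g H₂O ÷ 18.015 g/mol = 0.4130 mol
mol N = 2 × 0.526 g N₂ ÷ 28.014 g/mol = 0.03755 mol
Divide by the smallest (0.03755 mol): C 5.004, H 10.998, N 1.000

C5H11N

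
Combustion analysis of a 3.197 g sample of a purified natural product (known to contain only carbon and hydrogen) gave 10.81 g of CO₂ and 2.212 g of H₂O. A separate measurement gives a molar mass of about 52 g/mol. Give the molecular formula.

C4H4

mol C = 10.81 g CO₂ ÷ 44.009 g/mol = 0.24563 mol
mol H = 2 × 2.212 g H₂O ÷ 18.015 g/mol = 0.24557 mol
Divide by the smallest (0.24557 mol): C 1.000, H 1.000
Empirical formula: CH
Empirical-formula mass = 13.02 g/mol; 52 ÷ 13.02 ≈ 4, so the molecular formula is C4H4.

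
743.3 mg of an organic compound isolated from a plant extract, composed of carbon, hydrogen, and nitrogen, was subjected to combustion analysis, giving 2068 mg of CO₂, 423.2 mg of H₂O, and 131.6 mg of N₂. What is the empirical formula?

mol C = 2.068 g CO₂ ÷ 44.009 g/mol = 0.046990 mol
mol H = 2 × 0.4232 g H₂O ÷ 18.015 g/mol = 0.046983 mol
mol N = 2 × 0.1316 g N₂ ÷ 28.014 g/mol = 0.0093953 mol
Divide by the smallest (0.0093953 mol): C 5.001, H 5.001, N 1.000

C5H5N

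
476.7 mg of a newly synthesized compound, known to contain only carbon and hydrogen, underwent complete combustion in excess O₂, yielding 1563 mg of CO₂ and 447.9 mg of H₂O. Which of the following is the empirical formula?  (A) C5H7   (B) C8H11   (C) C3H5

mol C = 1.563 g CO₂ ÷ 44.009 g/mol = 0.035515 mol
mol H = 2 × 0.4479 g H₂O ÷ 18.015 g/mol = 0.049725 mol
Divide by the smallest (0.035515 mol): C 1.000, H 1.400
Multiplying each by 5 gives whole numbers: C 5.00, H 7.00

(A) C5H7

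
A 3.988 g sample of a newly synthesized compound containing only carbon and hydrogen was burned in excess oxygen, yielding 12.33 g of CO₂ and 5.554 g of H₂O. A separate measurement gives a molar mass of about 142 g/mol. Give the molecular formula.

mol C = 12.33 g CO₂ ÷ 44.009 g/mol = 0.28017 mol
mol H = 2 × 5.554 g H₂O ÷ 18.015 g/mol = 0.61660 mol
Divide by the smallest (0.28017 mol): C 1.000, H 2.201
Multiplying each by 5 gives whole numbers: C 5.00, H 11.00
Empirical formula: C5H11
Empirical-formula mass = 71.14 g/mol; 142 ÷ 71.14 ≈ 2, so the molecular formula is C10H22.

C10H22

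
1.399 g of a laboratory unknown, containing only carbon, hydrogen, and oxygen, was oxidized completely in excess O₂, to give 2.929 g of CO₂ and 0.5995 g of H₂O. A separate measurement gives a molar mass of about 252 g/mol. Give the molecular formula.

C12H12O6

mol C = 2.929 g CO₂ ÷ 44.009 g/mol = 0.066555 mol
mol H = 2 × 0.5995 g H₂O ÷ 18.015 g/mol = 0.066556 mol
mass O = 1.399 − (0.79939 + 0.067088) = 0.53252 g → mol O = 0.53252 ÷ 15.999 = 0.033285 mol
Divide by the smallest (0.033285 mol): C 2.000, H 2.000, O 1.000
Empirical formula: C2H2O
Empirical-formula mass = 42.04 g/mol; 252 ÷ 42.04 ≈ 6, so the molecular formula is C12H12O6.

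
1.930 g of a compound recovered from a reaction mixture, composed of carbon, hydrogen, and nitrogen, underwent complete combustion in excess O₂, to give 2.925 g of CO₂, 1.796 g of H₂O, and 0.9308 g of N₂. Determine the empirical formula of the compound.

CH3N

mol C = 2.925 g CO₂ ÷ 44.009 g/mol = 0.066464 mol
mol H = 2 × 1.796 g H₂O ÷ 18.015 g/mol = 0.19939 mol
mol N = 2 × 0.9308 g N₂ ÷ 28.014 g/mol = 0.066452 mol
Divide by the smallest (0.066452 mol): C 1.000, H 3.000, N 1.000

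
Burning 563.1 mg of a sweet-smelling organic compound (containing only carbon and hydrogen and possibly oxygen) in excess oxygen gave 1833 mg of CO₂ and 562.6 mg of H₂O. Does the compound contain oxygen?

no

mol C = 1.833 g CO₂ ÷ 44.009 g/mol = 0.041651 mol
mol H = 2 × 0.5626 g H₂O ÷ 18.015 g/mol = 0.062459 mol
C and H together account for 0.56322 g — essentially the entire 0.5631 g sample — so the compound contains no oxygen.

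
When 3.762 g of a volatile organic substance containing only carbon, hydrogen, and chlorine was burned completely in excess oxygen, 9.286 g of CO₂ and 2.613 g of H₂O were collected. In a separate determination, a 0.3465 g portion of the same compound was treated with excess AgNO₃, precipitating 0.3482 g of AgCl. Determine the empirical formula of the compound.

mol C = 9.286 g CO₂ ÷ 44.009 g/mol = 0.21100 mol
mol H = 2 × 2.613 g H₂O ÷ 18.015 g/mol = 0.29009 mol
From the AgCl data: mol Cl per gram of compound = (0.3482 ÷ 143.318) ÷ 0.3465 = 0.0070117 mol/g, so in the 3.762 g combustion sample mol Cl = 0.026378 mol
Divide by the smallest (0.026378 mol): C 7.999, H 10.997, Cl 1.000

C8H11Cl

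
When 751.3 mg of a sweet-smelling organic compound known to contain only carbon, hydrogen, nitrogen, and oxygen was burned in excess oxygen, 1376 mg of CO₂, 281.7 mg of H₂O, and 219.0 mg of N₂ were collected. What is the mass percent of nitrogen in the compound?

29.15%

mol C = 1.376 g CO₂ ÷ 44.009 g/mol = 0.031266 mol
mol H = 2 × 0.2817 g H₂O ÷ 18.015 g/mol = 0.031274 mol
mol N = 2 × 0.2190 g N₂ ÷ 28.014 g/mol = 0.015635 mol
mass O = 0.7513 − (0.37554 + 0.031524 + 0.21900) = 0.12524 g → mol O = 0.12524 ÷ 15.999 = 0.0078277 mol
mass % N = 0.21900 g ÷ 0.7513 g × 100%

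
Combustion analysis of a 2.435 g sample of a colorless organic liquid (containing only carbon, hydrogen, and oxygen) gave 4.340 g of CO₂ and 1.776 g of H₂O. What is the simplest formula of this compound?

mol C = 4.340 g CO₂ ÷ 44.009 g/mol = 0.098616 mol
mol H = 2 × 1.776 g H₂O ÷ 18.015 g/mol = 0.19717 mol
mass O = 2.435 − (1.1845 + 0.19875) = 1.0518 g → mol O = 1.0518 ÷ 15.999 = 0.065740 mol
Divide by the smallest (0.065740 mol): C 1.500, H 2.999, O 1.000
Multiplying each by 2 gives whole numbers: C 3.00, H 6.00, O 2.00

C3H6O2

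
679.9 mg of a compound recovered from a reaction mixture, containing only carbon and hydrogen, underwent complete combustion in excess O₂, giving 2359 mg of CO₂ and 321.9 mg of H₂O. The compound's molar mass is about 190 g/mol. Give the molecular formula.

C15H10

mol C = 2.359 g CO₂ ÷ 44.009 g/mol = 0.053603 mol
mol H = 2 × 0.3219 g H₂O ÷ 18.015 g/mol = 0.035737 mol
Divide by the smallest (0.035737 mol): C 1.500, H 1.000
Multiplying each by 2 gives whole numbers: C 3.00, H 2.00
Empirical formula: C3H2
Empirical-formula mass = 38.05 g/mol; 190 ÷ 38.05 ≈ 5, so the molecular formula is C15H10.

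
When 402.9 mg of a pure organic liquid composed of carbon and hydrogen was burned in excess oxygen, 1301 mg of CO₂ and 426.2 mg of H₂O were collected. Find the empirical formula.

C5H8

mol C = 1.301 g CO₂ ÷ 44.009 g/mol = 0.029562 mol
mol H = 2 × 0.4262 g H₂O ÷ 18.015 g/mol = 0.047316 mol
Divide by the smallest (0.029562 mol): C 1.000, H 1.601
Multiplying each by 5 gives whole numbers: C 5.00, H 8.00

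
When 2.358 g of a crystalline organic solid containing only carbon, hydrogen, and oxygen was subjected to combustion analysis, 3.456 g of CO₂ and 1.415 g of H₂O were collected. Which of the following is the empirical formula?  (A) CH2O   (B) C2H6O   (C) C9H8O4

mol C = 3.456 g CO₂ ÷ 44.009 g/mol = 0.078529 mol
mol H = 2 × 1.415 g H₂O ÷ 18.015 g/mol = 0.15709 mol
mass O = 2.358 − (0.94322 + 0.15835) = 1.2564 g → mol O = 1.2564 ÷ 15.999 = 0.078532 mol
Divide by the smallest (0.078529 mol): C 1.000, H 2.000, O 1.000

(A) CH2O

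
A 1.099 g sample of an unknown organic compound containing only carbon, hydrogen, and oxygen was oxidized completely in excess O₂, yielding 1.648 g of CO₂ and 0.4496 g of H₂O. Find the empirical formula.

mol C = 1.648 g CO₂ ÷ 44.009 g/mol = 0.037447 mol
mol H = 2 × 0.4496 g H₂O ÷ 18.015 g/mol = 0.049914 mol
mass O = 1.099 − (0.44977 + 0.050313) = 0.59891 g → mol O = 0.59891 ÷ 15.999 = 0.037434 mol
Divide by the smallest (0.037434 mol): C 1.000, H 1.333, O 1.000
Multiplying each by 3 gives whole numbers: C 3.00, H 4.00, O 3.00

C3H4O3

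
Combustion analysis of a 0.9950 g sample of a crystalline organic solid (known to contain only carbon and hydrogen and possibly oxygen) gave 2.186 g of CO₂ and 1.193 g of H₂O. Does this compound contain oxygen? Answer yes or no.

yes

mol C = 2.186 g CO₂ ÷ 44.009 g/mol = 0.049672 mol
mol H = 2 × 1.193 g H₂O ÷ 18.015 g/mol = 0.13245 mol
C and H account for only 0.73011 g of the 0.9950 g sample; the remaining 0.26489 g must be oxygen.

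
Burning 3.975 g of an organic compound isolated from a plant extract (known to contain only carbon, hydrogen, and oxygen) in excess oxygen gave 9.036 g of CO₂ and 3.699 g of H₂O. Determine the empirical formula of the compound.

mol C = 9.036 g CO₂ ÷ 44.009 g/mol = 0.20532 mol
mol H = 2 × 3.699 g H₂O ÷ 18.015 g/mol = 0.41066 mol
mass O = 3.975 − (2.4661 + 0.41394) = 1.0949 g → mol O = 1.0949 ÷ 15.999 = 0.068438 mol
Divide by the smallest (0.068438 mol): C 3.000, H 6.000, O 1.000

C3H6O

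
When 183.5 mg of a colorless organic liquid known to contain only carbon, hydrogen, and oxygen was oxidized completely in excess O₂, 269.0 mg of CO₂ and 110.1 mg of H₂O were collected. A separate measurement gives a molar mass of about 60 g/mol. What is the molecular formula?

C2H4O2

mol C = 0.2690 g CO₂ ÷ 44.009 g/mol = 0.0061124 mol
mol H = 2 × 0.1101 g H₂O ÷ 18.015 g/mol = 0.012223 mol
mass O = 0.1835 − (0.073416 + 0.012321) = 0.097763 g → mol O = 0.097763 ÷ 15.999 = 0.0061106 mol
Divide by the smallest (0.0061106 mol): C 1.000, H 2.000, O 1.000
Empirical formula: CH2O
Empirical-formula mass = 30.03 g/mol; 60 ÷ 30.03 ≈ 2, so the molecular formula is C2H4O2.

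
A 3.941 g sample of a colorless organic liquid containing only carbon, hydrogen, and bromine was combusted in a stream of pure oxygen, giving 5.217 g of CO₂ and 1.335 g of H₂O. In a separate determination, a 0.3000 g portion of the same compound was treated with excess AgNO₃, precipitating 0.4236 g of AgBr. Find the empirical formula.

mol C = 5.217 g CO₂ ÷ 44.009 g/mol = 0.11854 mol
mol H = 2 × 1.335 g H₂O ÷ 18.015 g/mol = 0.14821 mol
From the AgBr data: mol Br per gram of compound = (0.4236 ÷ 187.772) ÷ 0.3000 = 0.0075198 mol/g, so in the 3.941 g combustion sample mol Br = 0.029635 mol
Divide by the smallest (0.029635 mol): C 4.000, H 5.001, Br 1.000

C4H5Br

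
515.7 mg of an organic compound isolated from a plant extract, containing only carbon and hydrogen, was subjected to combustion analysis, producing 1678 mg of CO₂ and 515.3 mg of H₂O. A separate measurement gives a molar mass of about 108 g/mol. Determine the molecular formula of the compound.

mol C = 1.678 g CO₂ ÷ 44.009 g/mol = 0.038129 mol
mol H = 2 × 0.5153 g H₂O ÷ 18.015 g/mol = 0.057208 mol
Divide by the smallest (0.038129 mol): C 1.000, H 1.500
Multiplying each by 2 gives whole numbers: C 2.00, H 3.00
Empirical formula: C2H3
Empirical-formula mass = 27.05 g/mol; 108 ÷ 27.05 ≈ 4, so the molecular formula is C8H12.

C8H12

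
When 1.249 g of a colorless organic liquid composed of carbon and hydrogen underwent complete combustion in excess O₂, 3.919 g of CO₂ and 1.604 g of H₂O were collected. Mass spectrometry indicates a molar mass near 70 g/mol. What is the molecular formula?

C5H10

mol C = 3.919 g CO₂ ÷ 44.009 g/mol = 0.089050 mol
mol H = 2 × 1.604 g H₂O ÷ 18.015 g/mol = 0.17807 mol
Divide by the smallest (0.089050 mol): C 1.000, H 2.000
Empirical formula: CH2
Empirical-formula mass = 14.03 g/mol; 70 ÷ 14.03 ≈ 5, so the molecular formula is C5H10.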